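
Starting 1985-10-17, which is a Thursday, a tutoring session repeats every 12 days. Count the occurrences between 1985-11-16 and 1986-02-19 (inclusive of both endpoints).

8

Occurrences land 12·i days after 1985-10-17 for i = 0, 1, 2, …
1985-11-16 is 30 days after the start; 30 ÷ 12 = 2 remainder 6; since the remainder is 6, round up to i = 3. First occurrence in the window: #4 on 1985-11-22 (3×12 = 36 days in).
1986-02-19 is 125 days after the start; 125 ÷ 12 = 10 remainder 5. Last occurrence in the window: #11 on 1986-02-14.
Occurrences #4 through #11: 8 in total.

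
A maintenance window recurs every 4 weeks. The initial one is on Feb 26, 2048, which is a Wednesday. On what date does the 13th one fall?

Jan 27, 2049

The 13th occurrence is 12 intervals after the first: 12 × 28 = 336 days after Feb 26, 2048.
Feb has 29 days — 3 days to the end of Feb leaves 333.
Mar has 31 days (302 left).
Apr has 30 days (272 left).
May has 31 days (241 left).
Jun has 30 days (211 left).
Jul has 31 days (180 left).
Aug has 31 days (149 left).
Sep has 30 days (119 left).
Oct has 31 days (88 left).
Nov has 30 days (58 left).
Dec has 31 days (27 left).
27 days into Jan → Jan 27, 2049.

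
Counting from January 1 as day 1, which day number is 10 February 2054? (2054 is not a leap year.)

41

Days in months before February: 31 = 31.
Plus 10 days into February → day 41.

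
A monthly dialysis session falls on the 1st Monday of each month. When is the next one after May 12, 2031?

May 2031 starts on a Thursday, so its 1st Monday is May 5, 2031 (4 days in).
That is not after May 12, 2031, so look at Jun 2031.
Jun 2031 starts on a Sunday, so its 1st Monday is Jun 2, 2031 (1 day in).

Jun 2, 2031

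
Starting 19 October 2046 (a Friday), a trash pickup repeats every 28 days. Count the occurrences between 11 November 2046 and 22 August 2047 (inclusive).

Occurrences land 28·i days after 19 October 2046 for i = 0, 1, 2, …
11 November 2046 is 23 days after the start; 23 ÷ 28 = 0 remainder 23; since the remainder is 23, round up to i = 1. First occurrence in the window: #2 on 16 November 2046 (1×28 = 28 days in).
22 August 2047 is 307 days after the start; 307 ÷ 28 = 10 remainder 27. Last occurrence in the window: #11 on 26 July 2047.
Occurrences #2 through #11: 10 in total.

10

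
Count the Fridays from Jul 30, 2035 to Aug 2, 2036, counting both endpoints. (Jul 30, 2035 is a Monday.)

Jul 30, 2035 is a Monday; the first Friday on or after it is Aug 3, 2035 (4 days later).
From Aug 3, 2035 to Aug 2, 2036: 150 + 215 = 365 days (rest of 2035, to Aug 2, 2036 in 2036).
365 ÷ 7 = 52 full weeks with remainder 1, so 52 more Fridays after the first → 53.

53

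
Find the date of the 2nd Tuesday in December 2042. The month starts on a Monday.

9 December 2042

December 2042 begins on a Monday, so the first Tuesday is December 2 (1 day later).
The 2nd Tuesday is 1 weeks later: 2 + 7 = 9.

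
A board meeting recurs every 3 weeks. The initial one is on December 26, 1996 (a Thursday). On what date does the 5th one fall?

March 20, 1997

The 5th occurrence is 4 intervals after the first: 4 × 21 = 84 days after December 26, 1996.
December has 31 days — 5 days to the end of December leaves 79.
January has 31 days (48 left).
February has 28 days (20 left).
20 days into March → March 20, 1997.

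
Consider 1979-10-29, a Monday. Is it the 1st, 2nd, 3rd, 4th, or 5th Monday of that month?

Day 29 falls in week ⌈29/7⌉ of the month.
Days 1–7 hold the 1st Monday, 8–14 the 2nd, 15–21 the 3rd, 22–28 the 4th, 29–31 the 5th.
29 is in the range for the 5th.

5th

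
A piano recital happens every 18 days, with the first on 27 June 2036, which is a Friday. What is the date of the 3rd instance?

The 3rd occurrence is 2 intervals after the first: 2 × 18 = 36 days after 27 June 2036.
June has 30 days — 3 days to the end of June leaves 33.
July has 31 days (2 left).
2 days into August → 2 August 2036.

2 August 2036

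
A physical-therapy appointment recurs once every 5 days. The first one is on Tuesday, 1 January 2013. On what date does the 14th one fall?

7 March 2013

The 14th occurrence is 13 intervals after the first: 13 × 5 = 65 days after 1 January 2013.
January has 31 days — 30 days to the end of January leaves 35.
February has 28 days (7 left).
7 days into March → 7 March 2013.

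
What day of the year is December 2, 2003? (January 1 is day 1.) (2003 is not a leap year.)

Days in months before December: 31 + 28 + 31 + 30 + 31 + 30 + 31 + 31 + 30 + 31 + 30 = 334.
Plus 2 days into December → day 336.

336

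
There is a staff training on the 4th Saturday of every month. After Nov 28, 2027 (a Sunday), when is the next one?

Nov 2027 starts on a Monday; its first Saturday is the 6th, so the 4th Saturday is the 27th — Nov 27, 2027.
That is not after Nov 28, 2027, so look at Dec 2027.
Dec 2027 starts on a Wednesday; its first Saturday is the 4th, so the 4th Saturday is the 25th — Dec 25, 2027.

Dec 25, 2027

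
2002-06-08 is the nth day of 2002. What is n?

159

Days in months before June: 31 + 28 + 31 + 30 + 31 = 151.
Plus 8 days into June → day 159.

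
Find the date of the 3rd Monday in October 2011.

2011-10-17

The first Monday of October 2011 is October 3.
The 3rd Monday is 2 weeks later: 3 + 14 = 17.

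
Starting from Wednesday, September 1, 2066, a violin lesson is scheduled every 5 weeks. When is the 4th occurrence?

December 15, 2066

The 4th occurrence is 3 intervals after the first: 3 × 35 = 105 days after September 1, 2066.
September has 30 days — 29 days to the end of September leaves 76.
October has 31 days (45 left).
November has 30 days (15 left).
15 days into December → December 15, 2066.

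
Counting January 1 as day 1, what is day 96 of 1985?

6 April 1985

January has 31 days (96 − 31 = 65 remain).
February has 28 days (65 − 28 = 37 remain).
March has 31 days (37 − 31 = 6 remain).
6 into April → April 6.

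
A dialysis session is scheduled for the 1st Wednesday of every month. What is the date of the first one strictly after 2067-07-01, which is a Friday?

2067-07-06

July 2067 starts on a Friday, so its 1st Wednesday is 2067-07-06 (5 days in).
2067-07-06 is after 2067-07-01, so that is the next one.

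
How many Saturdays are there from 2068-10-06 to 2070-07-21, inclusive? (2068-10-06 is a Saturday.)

94

2068-10-06 is a Saturday; the first Saturday on or after it is 2068-10-06.
From 2068-10-06 to 2070-07-21: 86 + 365 + 202 = 653 days (rest of 2068, 2069, to 2070-07-21 in 2070).
653 ÷ 7 = 93 full weeks with remainder 2, so 93 more Saturdays after the first → 94.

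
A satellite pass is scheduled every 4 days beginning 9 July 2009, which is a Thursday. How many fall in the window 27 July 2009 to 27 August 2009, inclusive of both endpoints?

Occurrences land 4·i days after 9 July 2009 for i = 0, 1, 2, …
27 July 2009 is 18 days after the start; 18 ÷ 4 = 4 remainder 2; since the remainder is 2, round up to i = 5. First occurrence in the window: #6 on 29 July 2009 (5×4 = 20 days in).
27 August 2009 is 49 days after the start; 49 ÷ 4 = 12 remainder 1. Last occurrence in the window: #13 on 26 August 2009.
Occurrences #6 through #13: 8 in total.

8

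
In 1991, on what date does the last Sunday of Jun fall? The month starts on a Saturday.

Jun 30, 1991

Jun 1991 begins on a Saturday, so the first Sunday is Jun 2 (1 day later).
Jun 1991 has 30 days. Adding weeks: 2, 9, 16, 23, 30 — the last one ≤ 30 is the 30th.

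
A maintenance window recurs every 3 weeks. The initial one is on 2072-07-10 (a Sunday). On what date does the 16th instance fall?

2073-05-21

The 16th occurrence is 15 intervals after the first: 15 × 21 = 315 days after 2072-07-10.
July has 31 days — 21 days to the end of July leaves 294.
August has 31 days (263 left).
September has 30 days (233 left).
October has 31 days (202 left).
November has 30 days (172 left).
December has 31 days (141 left).
January has 31 days (110 left).
February has 28 days (82 left).
March has 31 days (51 left).
April has 30 days (21 left).
21 days into May → 2073-05-21.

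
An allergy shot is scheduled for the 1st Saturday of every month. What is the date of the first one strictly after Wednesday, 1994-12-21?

December 1994 starts on a Thursday, so its 1st Saturday is 1994-12-03 (2 days in).
That is not after 1994-12-21, so look at January 1995.
January 1995 starts on a Sunday, so its 1st Saturday is 1995-01-07 (6 days in).

1995-01-07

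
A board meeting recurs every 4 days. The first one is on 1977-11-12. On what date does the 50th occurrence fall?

1978-05-27

The 50th occurrence is 49 intervals after the first: 49 × 4 = 196 days after 1977-11-12.
November has 30 days — 18 days to the end of November leaves 178.
December has 31 days (147 left).
January has 31 days (116 left).
February has 28 days (88 left).
March has 31 days (57 left).
April has 30 days (27 left).
27 days into May → 1978-05-27.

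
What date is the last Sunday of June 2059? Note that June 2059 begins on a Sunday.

June 2059 begins on a Sunday, so the first Sunday is June 1.
June 2059 has 30 days. Adding weeks: 1, 8, 15, 22, 29 — the last one ≤ 30 is the 29th.

2059-06-29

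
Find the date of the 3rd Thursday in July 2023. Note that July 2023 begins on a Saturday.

July 2023 begins on a Saturday, so the first Thursday is July 6 (5 days later).
The 3rd Thursday is 2 weeks later: 6 + 14 = 20.

20 July 2023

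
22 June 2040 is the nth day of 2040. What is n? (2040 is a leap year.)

Days in months before June: 31 + 29 + 31 + 30 + 31 = 152.
Plus 22 days into June → day 174.

174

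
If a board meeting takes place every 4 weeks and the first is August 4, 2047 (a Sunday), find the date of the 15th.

The 15th occurrence is 14 intervals after the first: 14 × 28 = 392 days after August 4, 2047.
August has 31 days — 27 days to the end of August leaves 365.
September has 30 days (335 left).
October has 31 days (304 left).
November has 30 days (274 left).
December has 31 days (243 left).
January has 31 days (212 left).
February has 29 days (183 left).
March has 31 days (152 left).
April has 30 days (122 left).
May has 31 days (91 left).
June has 30 days (61 left).
July has 31 days (30 left).
30 days into August → August 30, 2048.

August 30, 2048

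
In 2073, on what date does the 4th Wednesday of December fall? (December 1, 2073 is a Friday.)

December 27, 2073

December 2073 begins on a Friday, so the first Wednesday is December 6 (5 days later).
The 4th Wednesday is 3 weeks later: 6 + 21 = 27.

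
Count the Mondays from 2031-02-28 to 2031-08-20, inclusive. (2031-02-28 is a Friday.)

25

2031-02-28 is a Friday; the first Monday on or after it is 2031-03-03 (3 days later).
From 2031-03-03 to 2031-08-20: 28 + 30 + 31 + 30 + 31 + 20 = 170 days (rest of March, April, May, June, July, August).
170 ÷ 7 = 24 full weeks with remainder 2, so 24 more Mondays after the first → 25.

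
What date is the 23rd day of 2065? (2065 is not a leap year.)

23 into January → January 23.

January 23, 2065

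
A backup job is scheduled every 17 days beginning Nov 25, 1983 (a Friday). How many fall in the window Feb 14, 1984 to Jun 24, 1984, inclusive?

8

Occurrences land 17·i days after Nov 25, 1983 for i = 0, 1, 2, …
Feb 14, 1984 is 81 days after the start; 81 ÷ 17 = 4 remainder 13; since the remainder is 13, round up to i = 5. First occurrence in the window: #6 on Feb 18, 1984 (5×17 = 85 days in).
Jun 24, 1984 is 212 days after the start; 212 ÷ 17 = 12 remainder 8. Last occurrence in the window: #13 on Jun 16, 1984.
Occurrences #6 through #13: 8 in total.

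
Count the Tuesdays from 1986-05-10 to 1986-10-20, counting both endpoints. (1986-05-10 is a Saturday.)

23

1986-05-10 is a Saturday; the first Tuesday on or after it is 1986-05-13 (3 days later).
From 1986-05-13 to 1986-10-20: 18 + 30 + 31 + 31 + 30 + 20 = 160 days (rest of May, June, July, August, September, October).
160 ÷ 7 = 22 full weeks with remainder 6, so 22 more Tuesdays after the first → 23.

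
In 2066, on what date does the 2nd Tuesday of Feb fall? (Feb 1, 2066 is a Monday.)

Feb 2066 begins on a Monday, so the first Tuesday is Feb 2 (1 day later).
The 2nd Tuesday is 1 weeks later: 2 + 7 = 9.

Feb 9, 2066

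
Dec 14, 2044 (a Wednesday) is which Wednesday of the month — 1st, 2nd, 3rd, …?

Day 14 falls in week ⌈14/7⌉ of the month.
Days 1–7 hold the 1st Wednesday, 8–14 the 2nd, 15–21 the 3rd, 22–28 the 4th, 29–31 the 5th.
14 is in the range for the 2nd.

2nd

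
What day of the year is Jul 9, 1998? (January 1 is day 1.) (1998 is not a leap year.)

Days in months before Jul: 31 + 28 + 31 + 30 + 31 + 30 = 181.
Plus 9 days into Jul → day 190.

190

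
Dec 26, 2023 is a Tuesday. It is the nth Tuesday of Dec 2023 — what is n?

Day 26 falls in week ⌈26/7⌉ of the month.
Days 1–7 hold the 1st Tuesday, 8–14 the 2nd, 15–21 the 3rd, 22–28 the 4th, 29–31 the 5th.
26 is in the range for the 4th.

4th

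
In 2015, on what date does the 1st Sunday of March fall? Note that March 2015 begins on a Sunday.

1 March 2015

March 2015 begins on a Sunday, so the first Sunday is March 1.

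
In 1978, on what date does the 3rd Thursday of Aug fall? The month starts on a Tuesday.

Aug 1978 begins on a Tuesday, so the first Thursday is Aug 3 (2 days later).
The 3rd Thursday is 2 weeks later: 3 + 14 = 17.

Aug 17, 1978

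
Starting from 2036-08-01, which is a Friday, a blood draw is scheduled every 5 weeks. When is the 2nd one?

2036-09-05

The 2nd occurrence is 1 interval after the first: 1 × 35 = 35 days after 2036-08-01.
August has 31 days — 30 days to the end of August leaves 5.
5 days into September → 2036-09-05.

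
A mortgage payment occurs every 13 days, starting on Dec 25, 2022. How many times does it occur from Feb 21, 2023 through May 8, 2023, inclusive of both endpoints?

6

Occurrences land 13·i days after Dec 25, 2022 for i = 0, 1, 2, …
Feb 21, 2023 is 58 days after the start; 58 ÷ 13 = 4 remainder 6; since the remainder is 6, round up to i = 5. First occurrence in the window: #6 on Feb 28, 2023 (5×13 = 65 days in).
May 8, 2023 is 134 days after the start; 134 ÷ 13 = 10 remainder 4. Last occurrence in the window: #11 on May 4, 2023.
Occurrences #6 through #11: 6 in total.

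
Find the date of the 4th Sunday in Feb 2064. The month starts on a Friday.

Feb 24, 2064

Feb 2064 begins on a Friday, so the first Sunday is Feb 3 (2 days later).
The 4th Sunday is 3 weeks later: 3 + 21 = 24.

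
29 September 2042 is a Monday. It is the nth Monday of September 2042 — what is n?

Day 29 falls in week ⌈29/7⌉ of the month.
Days 1–7 hold the 1st Monday, 8–14 the 2nd, 15–21 the 3rd, 22–28 the 4th, 29–31 the 5th.
29 is in the range for the 5th.

5th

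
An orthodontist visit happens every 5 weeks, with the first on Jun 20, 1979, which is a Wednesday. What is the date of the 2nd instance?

The 2nd occurrence is 1 interval after the first: 1 × 35 = 35 days after Jun 20, 1979.
Jun has 30 days — 10 days to the end of Jun leaves 25.
25 days into Jul → Jul 25, 1979.

Jul 25, 1979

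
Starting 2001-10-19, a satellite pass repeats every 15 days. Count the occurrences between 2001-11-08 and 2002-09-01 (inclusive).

Occurrences land 15·i days after 2001-10-19 for i = 0, 1, 2, …
2001-11-08 is 20 days after the start; 20 ÷ 15 = 1 remainder 5; since the remainder is 5, round up to i = 2. First occurrence in the window: #3 on 2001-11-18 (2×15 = 30 days in).
2002-09-01 is 317 days after the start; 317 ÷ 15 = 21 remainder 2. Last occurrence in the window: #22 on 2002-08-30.
Occurrences #3 through #22: 20 in total.

20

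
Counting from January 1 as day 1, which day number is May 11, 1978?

131

Days in months before May: 31 + 28 + 31 + 30 = 120.
Plus 11 days into May → day 131.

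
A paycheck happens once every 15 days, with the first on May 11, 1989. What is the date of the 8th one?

August 24, 1989

The 8th occurrence is 7 intervals after the first: 7 × 15 = 105 days after May 11, 1989.
May has 31 days — 20 days to the end of May leaves 85.
June has 30 days (55 left).
July has 31 days (24 left).
24 days into August → August 24, 1989.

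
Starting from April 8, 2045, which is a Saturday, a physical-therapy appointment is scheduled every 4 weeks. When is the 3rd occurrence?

June 3, 2045

The 3rd occurrence is 2 intervals after the first: 2 × 28 = 56 days after April 8, 2045.
April has 30 days — 22 days to the end of April leaves 34.
May has 31 days (3 left).
3 days into June → June 3, 2045.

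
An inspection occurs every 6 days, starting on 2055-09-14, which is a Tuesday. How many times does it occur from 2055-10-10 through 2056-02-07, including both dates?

20

Occurrences land 6·i days after 2055-09-14 for i = 0, 1, 2, …
2055-10-10 is 26 days after the start; 26 ÷ 6 = 4 remainder 2; since the remainder is 2, round up to i = 5. First occurrence in the window: #6 on 2055-10-14 (5×6 = 30 days in).
2056-02-07 is 146 days after the start; 146 ÷ 6 = 24 remainder 2. Last occurrence in the window: #25 on 2056-02-05.
Occurrences #6 through #25: 20 in total.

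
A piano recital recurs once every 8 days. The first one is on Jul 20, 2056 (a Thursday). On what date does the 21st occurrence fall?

Dec 27, 2056

The 21st occurrence is 20 intervals after the first: 20 × 8 = 160 days after Jul 20, 2056.
Jul has 31 days — 11 days to the end of Jul leaves 149.
Aug has 31 days (118 left).
Sep has 30 days (88 left).
Oct has 31 days (57 left).
Nov has 30 days (27 left).
27 days into Dec → Dec 27, 2056.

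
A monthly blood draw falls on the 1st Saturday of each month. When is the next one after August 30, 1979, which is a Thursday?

August 1979 starts on a Wednesday, so its 1st Saturday is August 4, 1979 (3 days in).
That is not after August 30, 1979, so look at September 1979.
September 1979 starts on a Saturday, so its 1st Saturday is September 1, 1979.

September 1, 1979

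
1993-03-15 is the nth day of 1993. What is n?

74

Days in months before March: 31 + 28 = 59.
Plus 15 days into March → day 74.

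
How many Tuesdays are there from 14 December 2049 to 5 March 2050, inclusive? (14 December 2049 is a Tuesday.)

14 December 2049 is a Tuesday; the first Tuesday on or after it is 14 December 2049.
From 14 December 2049 to 5 March 2050: 17 + 31 + 28 + 5 = 81 days (rest of December, January, February, March).
81 ÷ 7 = 11 full weeks with remainder 4, so 11 more Tuesdays after the first → 12.

12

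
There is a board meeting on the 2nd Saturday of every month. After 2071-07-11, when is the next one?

July 2071 starts on a Wednesday; its first Saturday is the 4th, so the 2nd Saturday is the 11th — 2071-07-11.
That is not after 2071-07-11, so look at August 2071.
August 2071 starts on a Saturday; its first Saturday is the 1st, so the 2nd Saturday is the 8th — 2071-08-08.

2071-08-08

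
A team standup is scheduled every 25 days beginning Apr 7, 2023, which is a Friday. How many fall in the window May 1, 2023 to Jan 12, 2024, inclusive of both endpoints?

Occurrences land 25·i days after Apr 7, 2023 for i = 0, 1, 2, …
May 1, 2023 is 24 days after the start; 24 ÷ 25 = 0 remainder 24; since the remainder is 24, round up to i = 1. First occurrence in the window: #2 on May 2, 2023 (1×25 = 25 days in).
Jan 12, 2024 is 280 days after the start; 280 ÷ 25 = 11 remainder 5. Last occurrence in the window: #12 on Jan 7, 2024.
Occurrences #2 through #12: 11 in total.

11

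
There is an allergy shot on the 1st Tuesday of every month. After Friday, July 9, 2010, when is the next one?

August 3, 2010

July 2010 starts on a Thursday, so its 1st Tuesday is July 6, 2010 (5 days in).
That is not after July 9, 2010, so look at August 2010.
August 2010 starts on a Sunday, so its 1st Tuesday is August 3, 2010 (2 days in).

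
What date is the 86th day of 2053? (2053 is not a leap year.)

January has 31 days (86 − 31 = 55 remain).
February has 28 days (55 − 28 = 27 remain).
27 into March → March 27.

27 March 2053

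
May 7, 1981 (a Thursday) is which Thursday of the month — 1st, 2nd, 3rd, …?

1st

Day 7 falls in week ⌈7/7⌉ of the month.
Days 1–7 hold the 1st Thursday, 8–14 the 2nd, 15–21 the 3rd, 22–28 the 4th, 29–31 the 5th.
7 is in the range for the 1st.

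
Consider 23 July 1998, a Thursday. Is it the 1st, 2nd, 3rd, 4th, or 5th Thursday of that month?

Day 23 falls in week ⌈23/7⌉ of the month.
Days 1–7 hold the 1st Thursday, 8–14 the 2nd, 15–21 the 3rd, 22–28 the 4th, 29–31 the 5th.
23 is in the range for the 4th.

4th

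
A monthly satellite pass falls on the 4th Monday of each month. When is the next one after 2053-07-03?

July 2053 starts on a Tuesday; its first Monday is the 7th, so the 4th Monday is the 28th — 2053-07-28.
2053-07-28 is after 2053-07-03, so that is the next one.

2053-07-28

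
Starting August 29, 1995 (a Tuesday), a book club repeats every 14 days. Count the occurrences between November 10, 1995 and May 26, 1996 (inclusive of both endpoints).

Occurrences land 14·i days after August 29, 1995 for i = 0, 1, 2, …
November 10, 1995 is 73 days after the start; 73 ÷ 14 = 5 remainder 3; since the remainder is 3, round up to i = 6. First occurrence in the window: #7 on November 21, 1995 (6×14 = 84 days in).
May 26, 1996 is 271 days after the start; 271 ÷ 14 = 19 remainder 5. Last occurrence in the window: #20 on May 21, 1996.
Occurrences #7 through #20: 14 in total.

14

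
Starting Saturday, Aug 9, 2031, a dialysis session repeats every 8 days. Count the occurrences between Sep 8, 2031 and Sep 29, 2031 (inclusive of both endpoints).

3

Occurrences land 8·i days after Aug 9, 2031 for i = 0, 1, 2, …
Sep 8, 2031 is 30 days after the start; 30 ÷ 8 = 3 remainder 6; since the remainder is 6, round up to i = 4. First occurrence in the window: #5 on Sep 10, 2031 (4×8 = 32 days in).
Sep 29, 2031 is 51 days after the start; 51 ÷ 8 = 6 remainder 3. Last occurrence in the window: #7 on Sep 26, 2031.
Occurrences #5 through #7: 3 in total.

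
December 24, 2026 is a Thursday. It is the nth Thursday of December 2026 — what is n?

4th

Day 24 falls in week ⌈24/7⌉ of the month.
Days 1–7 hold the 1st Thursday, 8–14 the 2nd, 15–21 the 3rd, 22–28 the 4th, 29–31 the 5th.
24 is in the range for the 4th.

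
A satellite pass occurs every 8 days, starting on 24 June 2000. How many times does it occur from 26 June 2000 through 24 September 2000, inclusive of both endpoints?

Occurrences land 8·i days after 24 June 2000 for i = 0, 1, 2, …
26 June 2000 is 2 days after the start; 2 ÷ 8 = 0 remainder 2; since the remainder is 2, round up to i = 1. First occurrence in the window: #2 on 2 July 2000 (1×8 = 8 days in).
24 September 2000 is 92 days after the start; 92 ÷ 8 = 11 remainder 4. Last occurrence in the window: #12 on 20 September 2000.
Occurrences #2 through #12: 11 in total.

11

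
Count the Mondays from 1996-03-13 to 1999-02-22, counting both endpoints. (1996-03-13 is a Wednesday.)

1996-03-13 is a Wednesday; the first Monday on or after it is 1996-03-18 (5 days later).
From 1996-03-18 to 1999-02-22: 288 + 365 + 365 + 53 = 1071 days (rest of 1996, 1997, 1998, to 1999-02-22 in 1999).
1071 ÷ 7 = 153 full weeks with remainder 0, so 153 more Mondays after the first → 154.

154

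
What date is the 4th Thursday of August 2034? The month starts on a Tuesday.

August 24, 2034

August 2034 begins on a Tuesday, so the first Thursday is August 3 (2 days later).
The 4th Thursday is 3 weeks later: 3 + 21 = 24.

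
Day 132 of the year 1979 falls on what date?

May 12, 1979

Jan has 31 days (132 − 31 = 101 remain).
Feb has 28 days (101 − 28 = 73 remain).
Mar has 31 days (73 − 31 = 42 remain).
Apr has 30 days (42 − 30 = 12 remain).
12 into May → May 12.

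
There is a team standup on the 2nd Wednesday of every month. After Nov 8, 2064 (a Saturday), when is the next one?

Nov 2064 starts on a Saturday; its first Wednesday is the 5th, so the 2nd Wednesday is the 12th — Nov 12, 2064.
Nov 12, 2064 is after Nov 8, 2064, so that is the next one.

Nov 12, 2064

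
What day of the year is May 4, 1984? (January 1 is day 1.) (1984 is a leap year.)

Days in months before May: 31 + 29 + 31 + 30 = 121.
Plus 4 days into May → day 125.

125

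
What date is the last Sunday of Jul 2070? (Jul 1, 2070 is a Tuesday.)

Jul 2070 begins on a Tuesday, so the first Sunday is Jul 6 (5 days later).
Jul 2070 has 31 days. Adding weeks: 6, 13, 20, 27 — the last one ≤ 31 is the 27th.

Jul 27, 2070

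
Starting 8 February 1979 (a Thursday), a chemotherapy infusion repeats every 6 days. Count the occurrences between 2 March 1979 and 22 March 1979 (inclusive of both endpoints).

4

Occurrences land 6·i days after 8 February 1979 for i = 0, 1, 2, …
2 March 1979 is 22 days after the start; 22 ÷ 6 = 3 remainder 4; since the remainder is 4, round up to i = 4. First occurrence in the window: #5 on 4 March 1979 (4×6 = 24 days in).
22 March 1979 is 42 days after the start; 42 ÷ 6 = 7 remainder 0. Last occurrence in the window: #8 on 22 March 1979.
Occurrences #5 through #8: 4 in total.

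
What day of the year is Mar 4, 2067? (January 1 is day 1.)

63

Days in months before Mar: 31 + 28 = 59.
Plus 4 days into Mar → day 63.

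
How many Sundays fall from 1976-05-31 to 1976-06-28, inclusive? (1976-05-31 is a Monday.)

1976-05-31 is a Monday; the first Sunday on or after it is 1976-06-06 (6 days later).
From 1976-06-06 to 1976-06-28 is 28 − 6 = 22 days.
22 ÷ 7 = 3 full weeks with remainder 1, so 3 more Sundays after the first → 4.

4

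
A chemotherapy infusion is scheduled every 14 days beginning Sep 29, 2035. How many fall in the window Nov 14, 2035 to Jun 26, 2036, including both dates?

16

Occurrences land 14·i days after Sep 29, 2035 for i = 0, 1, 2, …
Nov 14, 2035 is 46 days after the start; 46 ÷ 14 = 3 remainder 4; since the remainder is 4, round up to i = 4. First occurrence in the window: #5 on Nov 24, 2035 (4×14 = 56 days in).
Jun 26, 2036 is 271 days after the start; 271 ÷ 14 = 19 remainder 5. Last occurrence in the window: #20 on Jun 21, 2036.
Occurrences #5 through #20: 16 in total.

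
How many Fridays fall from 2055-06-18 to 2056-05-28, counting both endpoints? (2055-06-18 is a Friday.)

2055-06-18 is a Friday; the first Friday on or after it is 2055-06-18.
From 2055-06-18 to 2056-05-28: 196 + 149 = 345 days (rest of 2055, to 2056-05-28 in 2056).
345 ÷ 7 = 49 full weeks with remainder 2, so 49 more Fridays after the first → 50.

50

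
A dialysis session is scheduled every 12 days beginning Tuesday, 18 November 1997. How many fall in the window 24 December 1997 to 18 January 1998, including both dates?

Occurrences land 12·i days after 18 November 1997 for i = 0, 1, 2, …
24 December 1997 is 36 days after the start; 36 ÷ 12 = 3 remainder 0. First occurrence in the window: #4 on 24 December 1997 (3×12 = 36 days in).
18 January 1998 is 61 days after the start; 61 ÷ 12 = 5 remainder 1. Last occurrence in the window: #6 on 17 January 1998.
Occurrences #4 through #6: 3 in total.

3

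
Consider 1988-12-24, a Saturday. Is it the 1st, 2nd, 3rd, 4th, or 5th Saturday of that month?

Day 24 falls in week ⌈24/7⌉ of the month.
Days 1–7 hold the 1st Saturday, 8–14 the 2nd, 15–21 the 3rd, 22–28 the 4th, 29–31 the 5th.
24 is in the range for the 4th.

4th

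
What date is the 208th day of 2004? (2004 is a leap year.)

26 July 2004

January has 31 days (208 − 31 = 177 remain).
February has 29 days (177 − 29 = 148 remain).
March has 31 days (148 − 31 = 117 remain).
April has 30 days (117 − 30 = 87 remain).
May has 31 days (87 − 31 = 56 remain).
June has 30 days (56 − 30 = 26 remain).
26 into July → July 26.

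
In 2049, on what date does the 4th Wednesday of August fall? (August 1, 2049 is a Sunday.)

25 August 2049

August 2049 begins on a Sunday, so the first Wednesday is August 4 (3 days later).
The 4th Wednesday is 3 weeks later: 4 + 21 = 25.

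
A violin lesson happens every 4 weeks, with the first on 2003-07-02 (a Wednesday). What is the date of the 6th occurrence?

2003-11-19

The 6th occurrence is 5 intervals after the first: 5 × 28 = 140 days after 2003-07-02.
July has 31 days — 29 days to the end of July leaves 111.
August has 31 days (80 left).
September has 30 days (50 left).
October has 31 days (19 left).
19 days into November → 2003-11-19.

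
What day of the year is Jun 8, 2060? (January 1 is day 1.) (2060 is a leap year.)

Days in months before Jun: 31 + 29 + 31 + 30 + 31 = 152.
Plus 8 days into Jun → day 160.

160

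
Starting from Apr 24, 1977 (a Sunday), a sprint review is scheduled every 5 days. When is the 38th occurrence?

Oct 26, 1977

The 38th occurrence is 37 intervals after the first: 37 × 5 = 185 days after Apr 24, 1977.
Apr has 30 days — 6 days to the end of Apr leaves 179.
May has 31 days (148 left).
Jun has 30 days (118 left).
Jul has 31 days (87 left).
Aug has 31 days (56 left).
Sep has 30 days (26 left).
26 days into Oct → Oct 26, 1977.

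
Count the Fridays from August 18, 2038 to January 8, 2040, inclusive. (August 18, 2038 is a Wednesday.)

August 18, 2038 is a Wednesday; the first Friday on or after it is August 20, 2038 (2 days later).
From August 20, 2038 to January 8, 2040: 133 + 365 + 8 = 506 days (rest of 2038, 2039, to January 8, 2040 in 2040).
506 ÷ 7 = 72 full weeks with remainder 2, so 72 more Fridays after the first → 73.

73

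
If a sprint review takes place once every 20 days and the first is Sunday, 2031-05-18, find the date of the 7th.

2031-09-15

The 7th occurrence is 6 intervals after the first: 6 × 20 = 120 days after 2031-05-18.
May has 31 days — 13 days to the end of May leaves 107.
June has 30 days (77 left).
July has 31 days (46 left).
August has 31 days (15 left).
15 days into September → 2031-09-15.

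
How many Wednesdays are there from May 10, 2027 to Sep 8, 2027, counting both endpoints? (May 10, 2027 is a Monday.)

May 10, 2027 is a Monday; the first Wednesday on or after it is May 12, 2027 (2 days later).
From May 12, 2027 to Sep 8, 2027: 19 + 30 + 31 + 31 + 8 = 119 days (rest of May, Jun, Jul, Aug, Sep).
119 ÷ 7 = 17 full weeks with remainder 0, so 17 more Wednesdays after the first → 18.

18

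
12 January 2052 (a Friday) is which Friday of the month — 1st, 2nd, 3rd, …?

2nd

Day 12 falls in week ⌈12/7⌉ of the month.
Days 1–7 hold the 1st Friday, 8–14 the 2nd, 15–21 the 3rd, 22–28 the 4th, 29–31 the 5th.
12 is in the range for the 2nd.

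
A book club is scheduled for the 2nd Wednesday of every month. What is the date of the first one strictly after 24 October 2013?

13 November 2013

October 2013 starts on a Tuesday; its first Wednesday is the 2nd, so the 2nd Wednesday is the 9th — 9 October 2013.
That is not after 24 October 2013, so look at November 2013.
November 2013 starts on a Friday; its first Wednesday is the 6th, so the 2nd Wednesday is the 13th — 13 November 2013.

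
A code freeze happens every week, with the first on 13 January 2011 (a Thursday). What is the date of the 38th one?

29 September 2011

The 38th occurrence is 37 intervals after the first: 37 × 7 = 259 days after 13 January 2011.
January has 31 days — 18 days to the end of January leaves 241.
February has 28 days (213 left).
March has 31 days (182 left).
April has 30 days (152 left).
May has 31 days (121 left).
June has 30 days (91 left).
July has 31 days (60 left).
August has 31 days (29 left).
29 days into September → 29 September 2011.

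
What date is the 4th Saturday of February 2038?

2038-02-27

The first Saturday of February 2038 is February 6.
The 4th Saturday is 3 weeks later: 6 + 21 = 27.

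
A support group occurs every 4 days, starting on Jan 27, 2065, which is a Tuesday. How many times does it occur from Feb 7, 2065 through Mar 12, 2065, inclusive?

9

Occurrences land 4·i days after Jan 27, 2065 for i = 0, 1, 2, …
Feb 7, 2065 is 11 days after the start; 11 ÷ 4 = 2 remainder 3; since the remainder is 3, round up to i = 3. First occurrence in the window: #4 on Feb 8, 2065 (3×4 = 12 days in).
Mar 12, 2065 is 44 days after the start; 44 ÷ 4 = 11 remainder 0. Last occurrence in the window: #12 on Mar 12, 2065.
Occurrences #4 through #12: 9 in total.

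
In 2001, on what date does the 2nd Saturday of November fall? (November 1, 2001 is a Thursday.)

November 10, 2001

November 2001 begins on a Thursday, so the first Saturday is November 3 (2 days later).
The 2nd Saturday is 1 weeks later: 3 + 7 = 10.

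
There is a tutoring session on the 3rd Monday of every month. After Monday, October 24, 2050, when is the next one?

November 21, 2050

October 2050 starts on a Saturday; its first Monday is the 3rd, so the 3rd Monday is the 17th — October 17, 2050.
That is not after October 24, 2050, so look at November 2050.
November 2050 starts on a Tuesday; its first Monday is the 7th, so the 3rd Monday is the 21st — November 21, 2050.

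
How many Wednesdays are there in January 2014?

5

January 1, 2014 is a Wednesday; the first Wednesday on or after it is January 1, 2014.
From January 1, 2014 to January 31, 2014 is 31 − 1 = 30 days.
30 ÷ 7 = 4 full weeks with remainder 2, so 4 more Wednesdays after the first → 5.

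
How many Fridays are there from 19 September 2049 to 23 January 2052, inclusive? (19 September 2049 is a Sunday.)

19 September 2049 is a Sunday; the first Friday on or after it is 24 September 2049 (5 days later).
From 24 September 2049 to 23 January 2052: 98 + 365 + 365 + 23 = 851 days (rest of 2049, 2050, 2051, to 23 January 2052 in 2052).
851 ÷ 7 = 121 full weeks with remainder 4, so 121 more Fridays after the first → 122.

122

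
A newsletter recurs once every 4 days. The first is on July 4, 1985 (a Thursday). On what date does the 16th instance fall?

The 16th occurrence is 15 intervals after the first: 15 × 4 = 60 days after July 4, 1985.
July has 31 days — 27 days to the end of July leaves 33.
August has 31 days (2 left).
2 days into September → September 2, 1985.

September 2, 1985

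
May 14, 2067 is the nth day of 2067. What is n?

134

Days in months before May: 31 + 28 + 31 + 30 = 120.
Plus 14 days into May → day 134.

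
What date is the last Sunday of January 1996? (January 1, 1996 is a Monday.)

January 1996 begins on a Monday, so the first Sunday is January 7 (6 days later).
January 1996 has 31 days. Adding weeks: 7, 14, 21, 28 — the last one ≤ 31 is the 28th.

January 28, 1996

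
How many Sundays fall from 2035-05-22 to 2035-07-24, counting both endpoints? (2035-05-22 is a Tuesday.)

9

2035-05-22 is a Tuesday; the first Sunday on or after it is 2035-05-27 (5 days later).
From 2035-05-27 to 2035-07-24: 4 + 30 + 24 = 58 days (rest of May, June, July).
58 ÷ 7 = 8 full weeks with remainder 2, so 8 more Sundays after the first → 9.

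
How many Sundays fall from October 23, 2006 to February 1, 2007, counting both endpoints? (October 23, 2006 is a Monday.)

14

October 23, 2006 is a Monday; the first Sunday on or after it is October 29, 2006 (6 days later).
From October 29, 2006 to February 1, 2007: 2 + 30 + 31 + 31 + 1 = 95 days (rest of October, November, December, January, February).
95 ÷ 7 = 13 full weeks with remainder 4, so 13 more Sundays after the first → 14.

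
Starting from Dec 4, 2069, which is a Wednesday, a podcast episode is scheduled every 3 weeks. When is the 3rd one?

The 3rd occurrence is 2 intervals after the first: 2 × 21 = 42 days after Dec 4, 2069.
Dec has 31 days — 27 days to the end of Dec leaves 15.
15 days into Jan → Jan 15, 2070.

Jan 15, 2070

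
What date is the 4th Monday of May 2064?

The first Monday of May 2064 is May 5.
The 4th Monday is 3 weeks later: 5 + 21 = 26.

2064-05-26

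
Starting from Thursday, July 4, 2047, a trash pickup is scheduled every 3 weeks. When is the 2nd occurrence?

July 25, 2047

The 2nd occurrence is 1 interval after the first: 1 × 21 = 21 days after July 4, 2047.
21 days later is July 25, 2047.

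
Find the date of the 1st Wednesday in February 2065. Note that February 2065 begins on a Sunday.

February 2065 begins on a Sunday, so the first Wednesday is February 4 (3 days later).

February 4, 2065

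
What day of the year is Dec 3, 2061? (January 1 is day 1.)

337

Days in months before Dec: 31 + 28 + 31 + 30 + 31 + 30 + 31 + 31 + 30 + 31 + 30 = 334.
Plus 3 days into Dec → day 337.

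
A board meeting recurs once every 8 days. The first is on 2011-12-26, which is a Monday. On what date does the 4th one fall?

2012-01-19

The 4th occurrence is 3 intervals after the first: 3 × 8 = 24 days after 2011-12-26.
December has 31 days — 5 days to the end of December leaves 19.
19 days into January → 2012-01-19.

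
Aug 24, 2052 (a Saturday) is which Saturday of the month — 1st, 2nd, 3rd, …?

Day 24 falls in week ⌈24/7⌉ of the month.
Days 1–7 hold the 1st Saturday, 8–14 the 2nd, 15–21 the 3rd, 22–28 the 4th, 29–31 the 5th.
24 is in the range for the 4th.

4th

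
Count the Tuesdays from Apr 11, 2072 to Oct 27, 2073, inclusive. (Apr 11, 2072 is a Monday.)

Apr 11, 2072 is a Monday; the first Tuesday on or after it is Apr 12, 2072 (1 day later).
From Apr 12, 2072 to Oct 27, 2073: 263 + 300 = 563 days (rest of 2072, to Oct 27, 2073 in 2073).
563 ÷ 7 = 80 full weeks with remainder 3, so 80 more Tuesdays after the first → 81.

81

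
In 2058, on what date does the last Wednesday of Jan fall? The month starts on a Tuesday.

Jan 30, 2058

Jan 2058 begins on a Tuesday, so the first Wednesday is Jan 2 (1 day later).
Jan 2058 has 31 days. Adding weeks: 2, 9, 16, 23, 30 — the last one ≤ 31 is the 30th.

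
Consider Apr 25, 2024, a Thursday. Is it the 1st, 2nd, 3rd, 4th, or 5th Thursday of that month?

Day 25 falls in week ⌈25/7⌉ of the month.
Days 1–7 hold the 1st Thursday, 8–14 the 2nd, 15–21 the 3rd, 22–28 the 4th, 29–31 the 5th.
25 is in the range for the 4th.

4th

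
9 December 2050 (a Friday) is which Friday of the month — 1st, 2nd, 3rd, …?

2nd

Day 9 falls in week ⌈9/7⌉ of the month.
Days 1–7 hold the 1st Friday, 8–14 the 2nd, 15–21 the 3rd, 22–28 the 4th, 29–31 the 5th.
9 is in the range for the 2nd.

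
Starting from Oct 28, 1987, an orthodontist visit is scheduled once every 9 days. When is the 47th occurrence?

Dec 15, 1988

The 47th occurrence is 46 intervals after the first: 46 × 9 = 414 days after Oct 28, 1987.
Oct has 31 days — 3 days to the end of Oct leaves 411.
From end of Oct to end of 1987 is 61 days (350 left).
Jan has 31 days (319 left).
Feb has 29 days (290 left).
Mar has 31 days (259 left).
Apr has 30 days (229 left).
May has 31 days (198 left).
Jun has 30 days (168 left).
Jul has 31 days (137 left).
Aug has 31 days (106 left).
Sep has 30 days (76 left).
Oct has 31 days (45 left).
Nov has 30 days (15 left).
15 days into Dec → Dec 15, 1988.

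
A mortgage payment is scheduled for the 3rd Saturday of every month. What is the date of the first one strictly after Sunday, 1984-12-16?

December 1984 starts on a Saturday; its first Saturday is the 1st, so the 3rd Saturday is the 15th — 1984-12-15.
That is not after 1984-12-16, so look at January 1985.
January 1985 starts on a Tuesday; its first Saturday is the 5th, so the 3rd Saturday is the 19th — 1985-01-19.

1985-01-19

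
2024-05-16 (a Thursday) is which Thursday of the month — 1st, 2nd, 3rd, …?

Day 16 falls in week ⌈16/7⌉ of the month.
Days 1–7 hold the 1st Thursday, 8–14 the 2nd, 15–21 the 3rd, 22–28 the 4th, 29–31 the 5th.
16 is in the range for the 3rd.

3rd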